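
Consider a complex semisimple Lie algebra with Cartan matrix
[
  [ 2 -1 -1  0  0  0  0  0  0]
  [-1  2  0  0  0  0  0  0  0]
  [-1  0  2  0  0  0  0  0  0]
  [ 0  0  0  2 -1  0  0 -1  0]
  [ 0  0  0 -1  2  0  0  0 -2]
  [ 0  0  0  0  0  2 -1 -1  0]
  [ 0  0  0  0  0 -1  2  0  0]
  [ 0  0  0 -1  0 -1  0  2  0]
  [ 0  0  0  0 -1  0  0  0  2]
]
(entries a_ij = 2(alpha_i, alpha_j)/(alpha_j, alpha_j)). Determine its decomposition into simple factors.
type A_3 ⊕ type B_6

The diagram associated to this matrix has two connected components: the simple roots {alpha_1, alpha_2, alpha_3} form a chain of 3 nodes with single edges (A_3), and {alpha_4, alpha_5, alpha_6, alpha_7, alpha_8, alpha_9} form a chain of 6 nodes with a double edge at one end; the terminal node there is the unique short simple root (B_6). A semisimple Lie algebra decomposes uniquely as the direct sum of simple ideals, one per connected component of its Dynkin diagram, so g ≅ A_3 ⊕ B_6 (dimension 15 + 78 = 93).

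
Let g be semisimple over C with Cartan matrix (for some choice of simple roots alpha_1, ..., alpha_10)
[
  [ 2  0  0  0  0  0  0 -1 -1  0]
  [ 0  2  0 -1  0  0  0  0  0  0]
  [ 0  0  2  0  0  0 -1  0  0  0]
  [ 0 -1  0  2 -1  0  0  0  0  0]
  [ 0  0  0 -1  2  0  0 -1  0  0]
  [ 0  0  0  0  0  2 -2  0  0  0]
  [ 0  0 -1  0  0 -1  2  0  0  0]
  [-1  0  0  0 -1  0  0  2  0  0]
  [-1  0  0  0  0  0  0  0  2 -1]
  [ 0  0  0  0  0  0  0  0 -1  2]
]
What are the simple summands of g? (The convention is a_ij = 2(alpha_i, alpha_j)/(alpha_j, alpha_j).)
The diagram associated to this matrix has two connected components: the simple roots {alpha_1, alpha_2, alpha_4, alpha_5, alpha_8, alpha_9, alpha_10} form a chain of 7 nodes with single edges (A_7), and {alpha_3, alpha_6, alpha_7} form a chain of 3 nodes with a double edge at one end; the terminal node there is the unique long simple root (C_3). A semisimple Lie algebra decomposes uniquely as the direct sum of simple ideals, one per connected component of its Dynkin diagram, so g ≅ A_7 ⊕ C_3 (dimension 63 + 21 = 84).

A_7 (sl(8)) + C_3 (sp(6))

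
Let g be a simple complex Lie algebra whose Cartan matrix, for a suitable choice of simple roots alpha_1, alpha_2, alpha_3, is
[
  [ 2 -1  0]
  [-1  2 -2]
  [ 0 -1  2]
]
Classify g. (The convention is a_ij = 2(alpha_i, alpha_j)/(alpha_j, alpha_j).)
B_3 (so(7))

The matrix has rank 3 with 2's on the diagonal. Reading the off-diagonal entries as Dynkin edges (a single edge where a_ij = a_ji = -1; a double or triple edge where a_ij * a_ji = 2 or 3), the diagram is a chain of 3 nodes with a double edge at one end; the terminal node there is the unique short simple root (B_3). One simple-root ordering that puts it in standard form is (alpha_1, alpha_2, alpha_3). So the algebra is type B_3, i.e. so(7).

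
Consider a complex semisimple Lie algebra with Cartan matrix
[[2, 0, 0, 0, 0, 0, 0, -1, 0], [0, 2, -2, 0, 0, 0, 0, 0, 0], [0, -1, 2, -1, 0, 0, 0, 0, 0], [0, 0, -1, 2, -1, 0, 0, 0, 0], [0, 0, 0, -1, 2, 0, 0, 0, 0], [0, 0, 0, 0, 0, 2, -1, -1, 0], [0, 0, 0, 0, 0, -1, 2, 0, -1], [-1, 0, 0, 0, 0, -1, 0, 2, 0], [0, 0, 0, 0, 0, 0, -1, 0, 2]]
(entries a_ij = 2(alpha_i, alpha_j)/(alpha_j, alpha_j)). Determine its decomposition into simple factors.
The diagram associated to this matrix has two connected components: the simple roots {alpha_1, alpha_6, alpha_7, alpha_8, alpha_9} form a chain of 5 nodes with single edges (A_5), and {alpha_2, alpha_3, alpha_4, alpha_5} form a chain of 4 nodes with a double edge at one end; the terminal node there is the unique long simple root (C_4). A semisimple Lie algebra decomposes uniquely as the direct sum of simple ideals, one per connected component of its Dynkin diagram, so g ≅ A_5 ⊕ C_4 (dimension 35 + 36 = 71).

A_5 + C_4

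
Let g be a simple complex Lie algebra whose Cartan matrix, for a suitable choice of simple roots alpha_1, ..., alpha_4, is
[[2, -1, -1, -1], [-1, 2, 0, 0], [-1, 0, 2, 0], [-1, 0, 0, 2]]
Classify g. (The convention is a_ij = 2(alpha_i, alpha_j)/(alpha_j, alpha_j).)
The matrix has rank 4 with 2's on the diagonal. Reading the off-diagonal entries as Dynkin edges (a single edge where a_ij = a_ji = -1; a double or triple edge where a_ij * a_ji = 2 or 3), the diagram is a chain of 2 nodes with a fork of two nodes at one end (D_4). One simple-root ordering that puts it in standard form is (alpha_2, alpha_1, alpha_3, alpha_4). So the algebra is type D_4, i.e. so(8).

type D_4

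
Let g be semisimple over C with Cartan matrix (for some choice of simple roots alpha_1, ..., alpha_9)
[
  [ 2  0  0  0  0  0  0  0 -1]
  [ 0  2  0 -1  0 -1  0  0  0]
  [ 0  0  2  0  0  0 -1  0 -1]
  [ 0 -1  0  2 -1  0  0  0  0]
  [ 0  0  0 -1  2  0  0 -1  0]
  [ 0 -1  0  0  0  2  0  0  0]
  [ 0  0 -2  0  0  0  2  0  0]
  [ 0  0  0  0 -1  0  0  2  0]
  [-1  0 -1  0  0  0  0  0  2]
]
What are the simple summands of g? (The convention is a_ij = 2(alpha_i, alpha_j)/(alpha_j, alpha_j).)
A_5 (sl(6)) ⊕ C_4 (sp(8))

The diagram associated to this matrix has two connected components: the simple roots {alpha_2, alpha_4, alpha_5, alpha_6, alpha_8} form a chain of 5 nodes with single edges (A_5), and {alpha_1, alpha_3, alpha_7, alpha_9} form a chain of 4 nodes with a double edge at one end; the terminal node there is the unique long simple root (C_4). A semisimple Lie algebra decomposes uniquely as the direct sum of simple ideals, one per connected component of its Dynkin diagram, so g ≅ A_5 ⊕ C_4 (dimension 35 + 36 = 71).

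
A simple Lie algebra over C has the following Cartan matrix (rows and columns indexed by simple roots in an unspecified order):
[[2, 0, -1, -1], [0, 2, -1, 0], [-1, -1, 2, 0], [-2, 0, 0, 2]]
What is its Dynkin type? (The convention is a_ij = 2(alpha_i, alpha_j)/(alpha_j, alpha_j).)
C_4 (sp(8))

The matrix has rank 4 with 2's on the diagonal. Reading the off-diagonal entries as Dynkin edges (a single edge where a_ij = a_ji = -1; a double or triple edge where a_ij * a_ji = 2 or 3), the diagram is a chain of 4 nodes with a double edge at one end; the terminal node there is the unique long simple root (C_4). One simple-root ordering that puts it in standard form is (alpha_2, alpha_3, alpha_1, alpha_4). So the algebra is type C_4, i.e. sp(8).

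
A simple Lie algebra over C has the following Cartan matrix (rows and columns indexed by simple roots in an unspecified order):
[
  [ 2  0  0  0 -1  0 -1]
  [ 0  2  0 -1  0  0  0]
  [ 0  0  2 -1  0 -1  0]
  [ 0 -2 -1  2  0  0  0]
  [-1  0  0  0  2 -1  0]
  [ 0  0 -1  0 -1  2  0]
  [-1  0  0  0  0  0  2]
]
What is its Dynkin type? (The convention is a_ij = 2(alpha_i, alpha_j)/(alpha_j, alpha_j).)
The matrix has rank 7 with 2's on the diagonal. Reading the off-diagonal entries as Dynkin edges (a single edge where a_ij = a_ji = -1; a double or triple edge where a_ij * a_ji = 2 or 3), the diagram is a chain of 7 nodes with a double edge at one end; the terminal node there is the unique short simple root (B_7). One simple-root ordering that puts it in standard form is (alpha_7, alpha_1, alpha_5, alpha_6, alpha_3, alpha_4, alpha_2). So the algebra is type B_7, i.e. so(15).

B_7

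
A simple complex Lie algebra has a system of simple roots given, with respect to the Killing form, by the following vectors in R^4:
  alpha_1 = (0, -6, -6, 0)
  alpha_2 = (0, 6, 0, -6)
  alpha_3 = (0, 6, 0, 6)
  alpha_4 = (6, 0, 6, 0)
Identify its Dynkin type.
Compute the Cartan integers a_ij = 2(alpha_i, alpha_j)/(alpha_j, alpha_j); the resulting 4x4 Cartan matrix is
[[2, -1, -1, -1], [-1, 2, 0, 0], [-1, 0, 2, 0], [-1, 0, 0, 2]].
All simple roots have the same length, so the diagram is simply laced. The associated Dynkin diagram is a chain of 2 nodes with a fork of two nodes at one end (D_4), so the type is D_4 (the algebra so(8)).

D_4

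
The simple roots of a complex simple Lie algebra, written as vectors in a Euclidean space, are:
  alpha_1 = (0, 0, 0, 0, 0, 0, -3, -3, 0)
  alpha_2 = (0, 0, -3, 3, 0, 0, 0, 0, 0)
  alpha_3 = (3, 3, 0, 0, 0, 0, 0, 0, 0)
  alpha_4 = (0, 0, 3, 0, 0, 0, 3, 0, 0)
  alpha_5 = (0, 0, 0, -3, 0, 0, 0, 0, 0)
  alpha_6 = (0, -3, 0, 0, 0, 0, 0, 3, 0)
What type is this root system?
type B_6

Compute the Cartan integers a_ij = 2(alpha_i, alpha_j)/(alpha_j, alpha_j); the resulting 6x6 Cartan matrix is
[[2, 0, 0, -1, 0, -1], [0, 2, 0, -1, -2, 0], [0, 0, 2, 0, 0, -1], [-1, -1, 0, 2, 0, 0], [0, -1, 0, 0, 2, 0], [-1, 0, -1, 0, 0, 2]].
The roots have two lengths (squared-length ratio 2:1); the short ones are alpha_{5}. The associated Dynkin diagram is a chain of 6 nodes with a double edge at one end; the terminal node there is the unique short simple root (B_6), so the type is B_6 (the algebra so(13)).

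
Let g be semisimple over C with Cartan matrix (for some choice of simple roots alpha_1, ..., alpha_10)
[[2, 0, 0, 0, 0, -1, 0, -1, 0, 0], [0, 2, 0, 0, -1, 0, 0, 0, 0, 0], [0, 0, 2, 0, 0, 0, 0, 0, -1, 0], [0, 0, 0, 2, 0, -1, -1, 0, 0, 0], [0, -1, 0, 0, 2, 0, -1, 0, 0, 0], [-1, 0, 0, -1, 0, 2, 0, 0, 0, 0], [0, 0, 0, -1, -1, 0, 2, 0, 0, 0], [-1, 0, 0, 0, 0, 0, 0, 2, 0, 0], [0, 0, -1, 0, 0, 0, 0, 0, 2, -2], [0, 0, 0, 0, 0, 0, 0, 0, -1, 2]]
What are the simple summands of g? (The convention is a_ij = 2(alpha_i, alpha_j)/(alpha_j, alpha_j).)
A_7 ⊕ B_3

The diagram associated to this matrix has two connected components: the simple roots {alpha_1, alpha_2, alpha_4, alpha_5, alpha_6, alpha_7, alpha_8} form a chain of 7 nodes with single edges (A_7), and {alpha_3, alpha_9, alpha_10} form a chain of 3 nodes with a double edge at one end; the terminal node there is the unique short simple root (B_3). A semisimple Lie algebra decomposes uniquely as the direct sum of simple ideals, one per connected component of its Dynkin diagram, so g ≅ A_7 ⊕ B_3 (dimension 63 + 21 = 84).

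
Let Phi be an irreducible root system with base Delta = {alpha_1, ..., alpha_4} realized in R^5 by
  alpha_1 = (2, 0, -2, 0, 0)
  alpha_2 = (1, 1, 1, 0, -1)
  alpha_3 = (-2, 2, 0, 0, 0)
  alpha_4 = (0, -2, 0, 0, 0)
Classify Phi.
Compute the Cartan integers a_ij = 2(alpha_i, alpha_j)/(alpha_j, alpha_j); the resulting 4x4 Cartan matrix is
[[2, 0, -1, 0], [0, 2, 0, -1], [-1, 0, 2, -2], [0, -1, -1, 2]].
The roots have two lengths (squared-length ratio 2:1); the short ones are alpha_{2,4}. The associated Dynkin diagram is a chain of 4 nodes with a double edge between the middle two (F_4), so the type is F_4.

F_4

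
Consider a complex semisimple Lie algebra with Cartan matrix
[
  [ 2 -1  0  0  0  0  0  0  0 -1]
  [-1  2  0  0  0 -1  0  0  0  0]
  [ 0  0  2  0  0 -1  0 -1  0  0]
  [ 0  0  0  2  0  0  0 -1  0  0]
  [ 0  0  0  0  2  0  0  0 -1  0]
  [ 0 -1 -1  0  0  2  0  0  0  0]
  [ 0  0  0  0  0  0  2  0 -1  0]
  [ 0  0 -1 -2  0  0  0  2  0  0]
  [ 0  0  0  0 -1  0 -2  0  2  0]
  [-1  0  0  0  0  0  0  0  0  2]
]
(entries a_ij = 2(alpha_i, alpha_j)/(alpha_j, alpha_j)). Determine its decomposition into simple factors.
The diagram associated to this matrix has two connected components: the simple roots {alpha_5, alpha_7, alpha_9} form a chain of 3 nodes with a double edge at one end; the terminal node there is the unique short simple root (B_3), and {alpha_1, alpha_2, alpha_3, alpha_4, alpha_6, alpha_8, alpha_10} form a chain of 7 nodes with a double edge at one end; the terminal node there is the unique short simple root (B_7). A semisimple Lie algebra decomposes uniquely as the direct sum of simple ideals, one per connected component of its Dynkin diagram, so g ≅ B_3 ⊕ B_7 (dimension 21 + 105 = 126).

B_3 ⊕ B_7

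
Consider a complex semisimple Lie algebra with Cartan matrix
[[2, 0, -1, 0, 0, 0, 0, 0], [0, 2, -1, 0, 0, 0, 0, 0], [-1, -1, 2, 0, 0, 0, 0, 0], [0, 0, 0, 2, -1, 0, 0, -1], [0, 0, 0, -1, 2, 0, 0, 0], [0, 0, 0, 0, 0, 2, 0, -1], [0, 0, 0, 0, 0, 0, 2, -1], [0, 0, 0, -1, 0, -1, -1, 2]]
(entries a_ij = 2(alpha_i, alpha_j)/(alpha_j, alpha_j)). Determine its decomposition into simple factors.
A3 + D5

The diagram associated to this matrix has two connected components: the simple roots {alpha_1, alpha_2, alpha_3} form a chain of 3 nodes with single edges (A_3), and {alpha_4, alpha_5, alpha_6, alpha_7, alpha_8} form a chain of 3 nodes with a fork of two nodes at one end (D_5). A semisimple Lie algebra decomposes uniquely as the direct sum of simple ideals, one per connected component of its Dynkin diagram, so g ≅ A_3 ⊕ D_5 (dimension 15 + 45 = 60).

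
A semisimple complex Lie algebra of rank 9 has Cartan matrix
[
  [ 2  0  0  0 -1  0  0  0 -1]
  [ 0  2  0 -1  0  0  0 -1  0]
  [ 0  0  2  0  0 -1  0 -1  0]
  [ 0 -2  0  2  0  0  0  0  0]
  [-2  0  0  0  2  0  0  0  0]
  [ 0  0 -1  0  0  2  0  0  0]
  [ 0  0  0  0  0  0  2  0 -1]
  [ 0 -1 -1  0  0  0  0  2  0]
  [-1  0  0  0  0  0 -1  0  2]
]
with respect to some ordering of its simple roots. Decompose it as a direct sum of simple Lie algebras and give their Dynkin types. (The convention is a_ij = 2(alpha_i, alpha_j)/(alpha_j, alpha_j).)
The diagram associated to this matrix has two connected components: the simple roots {alpha_1, alpha_5, alpha_7, alpha_9} form a chain of 4 nodes with a double edge at one end; the terminal node there is the unique long simple root (C_4), and {alpha_2, alpha_3, alpha_4, alpha_6, alpha_8} form a chain of 5 nodes with a double edge at one end; the terminal node there is the unique long simple root (C_5). A semisimple Lie algebra decomposes uniquely as the direct sum of simple ideals, one per connected component of its Dynkin diagram, so g ≅ C_4 ⊕ C_5 (dimension 36 + 55 = 91).

C_4 (sp(8)) ⊕ C_5 (sp(10))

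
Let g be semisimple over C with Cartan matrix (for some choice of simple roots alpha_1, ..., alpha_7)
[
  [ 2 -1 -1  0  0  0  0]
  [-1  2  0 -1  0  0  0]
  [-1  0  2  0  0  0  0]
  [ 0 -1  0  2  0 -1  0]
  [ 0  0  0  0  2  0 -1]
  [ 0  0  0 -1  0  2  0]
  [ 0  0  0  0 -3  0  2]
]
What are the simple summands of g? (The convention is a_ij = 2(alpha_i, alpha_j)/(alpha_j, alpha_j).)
A_5 ⊕ G_2

The diagram associated to this matrix has two connected components: the simple roots {alpha_1, alpha_2, alpha_3, alpha_4, alpha_6} form a chain of 5 nodes with single edges (A_5), and {alpha_5, alpha_7} form two nodes joined by a triple edge (G_2). A semisimple Lie algebra decomposes uniquely as the direct sum of simple ideals, one per connected component of its Dynkin diagram, so g ≅ A_5 ⊕ G_2 (dimension 35 + 14 = 49).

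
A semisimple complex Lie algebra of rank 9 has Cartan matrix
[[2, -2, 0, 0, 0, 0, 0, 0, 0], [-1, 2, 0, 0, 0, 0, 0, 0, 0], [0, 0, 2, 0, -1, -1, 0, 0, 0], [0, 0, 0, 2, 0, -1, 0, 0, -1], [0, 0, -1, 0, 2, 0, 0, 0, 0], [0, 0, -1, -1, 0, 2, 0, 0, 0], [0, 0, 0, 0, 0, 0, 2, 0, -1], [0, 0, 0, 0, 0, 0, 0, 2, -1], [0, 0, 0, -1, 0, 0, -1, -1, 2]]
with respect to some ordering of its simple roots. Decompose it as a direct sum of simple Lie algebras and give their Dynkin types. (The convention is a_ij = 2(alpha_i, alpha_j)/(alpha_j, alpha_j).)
The diagram associated to this matrix has two connected components: the simple roots {alpha_1, alpha_2} form a chain of 2 nodes with a double edge at one end; the terminal node there is the unique short simple root (B_2), and {alpha_3, alpha_4, alpha_5, alpha_6, alpha_7, alpha_8, alpha_9} form a chain of 5 nodes with a fork of two nodes at one end (D_7). A semisimple Lie algebra decomposes uniquely as the direct sum of simple ideals, one per connected component of its Dynkin diagram, so g ≅ B_2 ⊕ D_7 (dimension 10 + 91 = 101).

B2 ⊕ D7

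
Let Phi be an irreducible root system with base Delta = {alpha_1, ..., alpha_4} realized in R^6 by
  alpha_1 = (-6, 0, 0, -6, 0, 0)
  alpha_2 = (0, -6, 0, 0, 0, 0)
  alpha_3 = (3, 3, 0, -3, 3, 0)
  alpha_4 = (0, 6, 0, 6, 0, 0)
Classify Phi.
Compute the Cartan integers a_ij = 2(alpha_i, alpha_j)/(alpha_j, alpha_j); the resulting 4x4 Cartan matrix is
[[2, 0, 0, -1], [0, 2, -1, -1], [0, -1, 2, 0], [-1, -2, 0, 2]].
The roots have two lengths (squared-length ratio 2:1); the short ones are alpha_{2,3}. The associated Dynkin diagram is a chain of 4 nodes with a double edge between the middle two (F_4), so the type is F_4.

type F_4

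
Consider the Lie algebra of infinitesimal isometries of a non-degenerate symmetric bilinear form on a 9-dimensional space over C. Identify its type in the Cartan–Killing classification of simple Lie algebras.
This is so(9) with 9 odd, which has dimension 9(9-1)/2 = 36 and rank (9-1)/2 = 4. In the classification of classical Lie algebras, the orthogonal algebra so(2n+1) in an odd number of variables has type B_n; here n = 4, so the Dynkin diagram is a chain of 4 nodes with a double edge at one end; the terminal node there is the unique short simple root (B_4). Hence the type is B_4.

B_4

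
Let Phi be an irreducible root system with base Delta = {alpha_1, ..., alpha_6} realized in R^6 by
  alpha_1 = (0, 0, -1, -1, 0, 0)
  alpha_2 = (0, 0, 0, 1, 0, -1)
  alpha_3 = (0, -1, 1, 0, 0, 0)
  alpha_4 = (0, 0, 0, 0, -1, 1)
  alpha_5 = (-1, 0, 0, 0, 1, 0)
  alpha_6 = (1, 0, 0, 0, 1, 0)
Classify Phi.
Compute the Cartan integers a_ij = 2(alpha_i, alpha_j)/(alpha_j, alpha_j); the resulting 6x6 Cartan matrix is
[[2, -1, -1, 0, 0, 0], [-1, 2, 0, -1, 0, 0], [-1, 0, 2, 0, 0, 0], [0, -1, 0, 2, -1, -1], [0, 0, 0, -1, 2, 0], [0, 0, 0, -1, 0, 2]].
All simple roots have the same length, so the diagram is simply laced. The associated Dynkin diagram is a chain of 4 nodes with a fork of two nodes at one end (D_6), so the type is D_6 (the algebra so(12)).

D_6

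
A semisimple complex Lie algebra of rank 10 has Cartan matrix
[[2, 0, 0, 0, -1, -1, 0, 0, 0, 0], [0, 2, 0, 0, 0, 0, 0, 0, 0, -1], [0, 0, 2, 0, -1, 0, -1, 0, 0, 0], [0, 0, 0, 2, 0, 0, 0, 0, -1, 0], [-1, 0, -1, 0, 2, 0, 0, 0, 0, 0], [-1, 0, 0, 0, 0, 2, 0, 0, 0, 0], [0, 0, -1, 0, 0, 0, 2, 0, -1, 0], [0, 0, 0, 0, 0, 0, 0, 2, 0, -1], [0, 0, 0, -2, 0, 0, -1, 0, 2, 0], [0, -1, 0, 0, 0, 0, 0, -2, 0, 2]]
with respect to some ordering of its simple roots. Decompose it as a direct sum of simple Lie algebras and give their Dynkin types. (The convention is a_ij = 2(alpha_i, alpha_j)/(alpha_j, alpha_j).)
B_3 + B_7

The diagram associated to this matrix has two connected components: the simple roots {alpha_2, alpha_8, alpha_10} form a chain of 3 nodes with a double edge at one end; the terminal node there is the unique short simple root (B_3), and {alpha_1, alpha_3, alpha_4, alpha_5, alpha_6, alpha_7, alpha_9} form a chain of 7 nodes with a double edge at one end; the terminal node there is the unique short simple root (B_7). A semisimple Lie algebra decomposes uniquely as the direct sum of simple ideals, one per connected component of its Dynkin diagram, so g ≅ B_3 ⊕ B_7 (dimension 21 + 105 = 126).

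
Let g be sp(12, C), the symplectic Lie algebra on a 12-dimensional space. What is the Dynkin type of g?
This is sp(12), which has dimension 12(12+1)/2 = 78 and rank 12/2 = 6. In the classification of classical Lie algebras, the symplectic algebra sp(2n) has type C_n; here n = 6, so the Dynkin diagram is a chain of 6 nodes with a double edge at one end; the terminal node there is the unique long simple root (C_6). Hence the type is C_6.

C6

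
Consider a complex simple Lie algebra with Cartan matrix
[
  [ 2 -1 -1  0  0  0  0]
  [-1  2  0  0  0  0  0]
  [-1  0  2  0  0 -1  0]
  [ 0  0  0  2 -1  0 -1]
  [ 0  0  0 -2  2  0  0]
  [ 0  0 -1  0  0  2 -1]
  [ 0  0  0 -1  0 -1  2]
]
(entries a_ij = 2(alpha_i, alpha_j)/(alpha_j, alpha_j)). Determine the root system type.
C7

The matrix has rank 7 with 2's on the diagonal. Reading the off-diagonal entries as Dynkin edges (a single edge where a_ij = a_ji = -1; a double or triple edge where a_ij * a_ji = 2 or 3), the diagram is a chain of 7 nodes with a double edge at one end; the terminal node there is the unique long simple root (C_7). One simple-root ordering that puts it in standard form is (alpha_2, alpha_1, alpha_3, alpha_6, alpha_7, alpha_4, alpha_5). So the algebra is type C_7, i.e. sp(14).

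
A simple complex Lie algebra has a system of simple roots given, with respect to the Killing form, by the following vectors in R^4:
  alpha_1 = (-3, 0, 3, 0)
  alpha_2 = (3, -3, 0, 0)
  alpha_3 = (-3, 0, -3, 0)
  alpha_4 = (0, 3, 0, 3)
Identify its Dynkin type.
type D_4

Compute the Cartan integers a_ij = 2(alpha_i, alpha_j)/(alpha_j, alpha_j); the resulting 4x4 Cartan matrix is
[[2, -1, 0, 0], [-1, 2, -1, -1], [0, -1, 2, 0], [0, -1, 0, 2]].
All simple roots have the same length, so the diagram is simply laced. The associated Dynkin diagram is a chain of 2 nodes with a fork of two nodes at one end (D_4), so the type is D_4 (the algebra so(8)).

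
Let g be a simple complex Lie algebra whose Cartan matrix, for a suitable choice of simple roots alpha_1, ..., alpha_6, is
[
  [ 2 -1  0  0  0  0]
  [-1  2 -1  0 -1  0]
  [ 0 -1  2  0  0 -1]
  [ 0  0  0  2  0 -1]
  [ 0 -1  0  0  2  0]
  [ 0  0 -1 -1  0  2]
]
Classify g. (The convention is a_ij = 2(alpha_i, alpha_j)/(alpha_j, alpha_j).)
type D_6

The matrix has rank 6 with 2's on the diagonal. Reading the off-diagonal entries as Dynkin edges (a single edge where a_ij = a_ji = -1; a double or triple edge where a_ij * a_ji = 2 or 3), the diagram is a chain of 4 nodes with a fork of two nodes at one end (D_6). One simple-root ordering that puts it in standard form is (alpha_4, alpha_6, alpha_3, alpha_2, alpha_1, alpha_5). So the algebra is type D_6, i.e. so(12).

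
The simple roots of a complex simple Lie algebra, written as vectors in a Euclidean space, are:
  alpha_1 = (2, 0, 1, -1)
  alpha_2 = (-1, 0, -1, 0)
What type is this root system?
Compute the Cartan integers a_ij = 2(alpha_i, alpha_j)/(alpha_j, alpha_j); the resulting 2x2 Cartan matrix is
[[2, -3], [-1, 2]].
The roots have two lengths (squared-length ratio 3:1); the short ones are alpha_{2}. The associated Dynkin diagram is two nodes joined by a triple edge (G_2), so the type is G_2.

G_2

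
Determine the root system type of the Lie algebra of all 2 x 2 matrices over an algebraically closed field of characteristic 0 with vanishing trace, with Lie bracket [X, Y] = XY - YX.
This is sl(2), which has dimension 2^2 - 1 = 3 and rank 2 - 1 = 1 (a Cartan subalgebra is the diagonal traceless matrices). In the classification of classical Lie algebras, the special linear algebra sl(n+1) has type A_n; here n = 1, so the Dynkin diagram is a chain of 1 nodes with single edges (A_1). Hence the type is A_1.

A_1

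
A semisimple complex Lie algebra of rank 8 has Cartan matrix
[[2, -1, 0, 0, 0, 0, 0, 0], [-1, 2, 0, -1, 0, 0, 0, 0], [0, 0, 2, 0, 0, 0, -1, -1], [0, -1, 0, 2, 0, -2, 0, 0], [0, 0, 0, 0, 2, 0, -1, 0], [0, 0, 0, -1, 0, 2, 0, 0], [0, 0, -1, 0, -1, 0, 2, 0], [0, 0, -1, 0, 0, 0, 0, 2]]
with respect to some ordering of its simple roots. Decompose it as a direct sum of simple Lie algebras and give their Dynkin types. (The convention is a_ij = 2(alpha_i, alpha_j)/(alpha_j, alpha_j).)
The diagram associated to this matrix has two connected components: the simple roots {alpha_3, alpha_5, alpha_7, alpha_8} form a chain of 4 nodes with single edges (A_4), and {alpha_1, alpha_2, alpha_4, alpha_6} form a chain of 4 nodes with a double edge at one end; the terminal node there is the unique short simple root (B_4). A semisimple Lie algebra decomposes uniquely as the direct sum of simple ideals, one per connected component of its Dynkin diagram, so g ≅ A_4 ⊕ B_4 (dimension 24 + 36 = 60).

A4 ⊕ B4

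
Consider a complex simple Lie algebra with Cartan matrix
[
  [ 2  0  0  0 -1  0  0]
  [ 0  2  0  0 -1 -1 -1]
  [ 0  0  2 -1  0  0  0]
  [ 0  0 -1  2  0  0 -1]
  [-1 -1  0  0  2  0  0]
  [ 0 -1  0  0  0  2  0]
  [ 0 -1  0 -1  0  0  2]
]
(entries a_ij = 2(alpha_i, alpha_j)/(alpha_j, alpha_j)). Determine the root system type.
E7

The matrix has rank 7 with 2's on the diagonal. Reading the off-diagonal entries as Dynkin edges (a single edge where a_ij = a_ji = -1; a double or triple edge where a_ij * a_ji = 2 or 3), the diagram is a chain of 6 nodes with one extra node attached to the third node from one end (E_7). One simple-root ordering that puts it in standard form is (alpha_1, alpha_6, alpha_5, alpha_2, alpha_7, alpha_4, alpha_3). So the algebra is type E_7.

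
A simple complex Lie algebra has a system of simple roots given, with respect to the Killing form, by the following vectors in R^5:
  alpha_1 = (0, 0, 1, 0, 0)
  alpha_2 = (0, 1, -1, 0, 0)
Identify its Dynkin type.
B2

Compute the Cartan integers a_ij = 2(alpha_i, alpha_j)/(alpha_j, alpha_j); the resulting 2x2 Cartan matrix is
[[2, -1], [-2, 2]].
The roots have two lengths (squared-length ratio 2:1); the short ones are alpha_{1}. The associated Dynkin diagram is a chain of 2 nodes with a double edge at one end; the terminal node there is the unique short simple root (B_2), so the type is B_2 (the algebra so(5)).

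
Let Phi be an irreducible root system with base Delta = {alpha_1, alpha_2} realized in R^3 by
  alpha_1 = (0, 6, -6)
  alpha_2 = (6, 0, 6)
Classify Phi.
Compute the Cartan integers a_ij = 2(alpha_i, alpha_j)/(alpha_j, alpha_j); the resulting 2x2 Cartan matrix is
[[2, -1], [-1, 2]].
All simple roots have the same length, so the diagram is simply laced. The associated Dynkin diagram is a chain of 2 nodes with single edges (A_2), so the type is A_2 (the algebra sl(3)).

A_2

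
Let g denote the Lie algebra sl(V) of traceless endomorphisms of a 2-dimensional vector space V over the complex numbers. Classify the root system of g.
This is sl(2), which has dimension 2^2 - 1 = 3 and rank 2 - 1 = 1 (a Cartan subalgebra is the diagonal traceless matrices). In the classification of classical Lie algebras, the special linear algebra sl(n+1) has type A_n; here n = 1, so the Dynkin diagram is a chain of 1 nodes with single edges (A_1). Hence the type is A_1.

type A_1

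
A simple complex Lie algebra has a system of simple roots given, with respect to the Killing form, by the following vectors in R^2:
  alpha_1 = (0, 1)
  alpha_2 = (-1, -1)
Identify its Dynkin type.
Compute the Cartan integers a_ij = 2(alpha_i, alpha_j)/(alpha_j, alpha_j); the resulting 2x2 Cartan matrix is
[[2, -1], [-2, 2]].
The roots have two lengths (squared-length ratio 2:1); the short ones are alpha_{1}. The associated Dynkin diagram is a chain of 2 nodes with a double edge at one end; the terminal node there is the unique short simple root (B_2), so the type is B_2 (the algebra so(5)).

B2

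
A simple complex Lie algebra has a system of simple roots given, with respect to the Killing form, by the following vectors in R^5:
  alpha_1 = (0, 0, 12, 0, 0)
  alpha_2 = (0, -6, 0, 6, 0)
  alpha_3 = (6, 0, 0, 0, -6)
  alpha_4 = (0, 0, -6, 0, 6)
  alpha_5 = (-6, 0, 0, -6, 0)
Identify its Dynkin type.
C_5 (sp(10))

Compute the Cartan integers a_ij = 2(alpha_i, alpha_j)/(alpha_j, alpha_j); the resulting 5x5 Cartan matrix is
[[2, 0, 0, -2, 0], [0, 2, 0, 0, -1], [0, 0, 2, -1, -1], [-1, 0, -1, 2, 0], [0, -1, -1, 0, 2]].
The roots have two lengths (squared-length ratio 2:1); the short ones are alpha_{2,3,4,5}. The associated Dynkin diagram is a chain of 5 nodes with a double edge at one end; the terminal node there is the unique long simple root (C_5), so the type is C_5 (the algebra sp(10)).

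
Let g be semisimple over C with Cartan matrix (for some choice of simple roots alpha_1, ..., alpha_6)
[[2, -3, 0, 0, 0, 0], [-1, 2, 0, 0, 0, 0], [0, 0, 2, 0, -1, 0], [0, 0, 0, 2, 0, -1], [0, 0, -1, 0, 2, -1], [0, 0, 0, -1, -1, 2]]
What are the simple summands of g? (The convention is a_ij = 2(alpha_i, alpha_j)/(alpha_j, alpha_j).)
The diagram associated to this matrix has two connected components: the simple roots {alpha_3, alpha_4, alpha_5, alpha_6} form a chain of 4 nodes with single edges (A_4), and {alpha_1, alpha_2} form two nodes joined by a triple edge (G_2). A semisimple Lie algebra decomposes uniquely as the direct sum of simple ideals, one per connected component of its Dynkin diagram, so g ≅ A_4 ⊕ G_2 (dimension 24 + 14 = 38).

type A_4 + type G_2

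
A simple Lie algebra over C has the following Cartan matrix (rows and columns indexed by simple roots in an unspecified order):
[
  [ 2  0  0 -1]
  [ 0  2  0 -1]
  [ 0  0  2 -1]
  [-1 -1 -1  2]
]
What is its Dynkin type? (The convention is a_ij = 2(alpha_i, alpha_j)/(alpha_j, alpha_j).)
D_4

The matrix has rank 4 with 2's on the diagonal. Reading the off-diagonal entries as Dynkin edges (a single edge where a_ij = a_ji = -1; a double or triple edge where a_ij * a_ji = 2 or 3), the diagram is a chain of 2 nodes with a fork of two nodes at one end (D_4). One simple-root ordering that puts it in standard form is (alpha_3, alpha_4, alpha_2, alpha_1). So the algebra is type D_4, i.e. so(8).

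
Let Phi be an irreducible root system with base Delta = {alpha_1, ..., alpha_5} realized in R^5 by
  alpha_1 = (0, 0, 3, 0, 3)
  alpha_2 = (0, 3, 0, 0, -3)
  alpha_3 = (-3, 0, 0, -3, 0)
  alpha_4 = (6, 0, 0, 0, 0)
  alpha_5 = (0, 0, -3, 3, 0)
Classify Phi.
C_5 (sp(10))

Compute the Cartan integers a_ij = 2(alpha_i, alpha_j)/(alpha_j, alpha_j); the resulting 5x5 Cartan matrix is
[[2, -1, 0, 0, -1], [-1, 2, 0, 0, 0], [0, 0, 2, -1, -1], [0, 0, -2, 2, 0], [-1, 0, -1, 0, 2]].
The roots have two lengths (squared-length ratio 2:1); the short ones are alpha_{1,2,3,5}. The associated Dynkin diagram is a chain of 5 nodes with a double edge at one end; the terminal node there is the unique long simple root (C_5), so the type is C_5 (the algebra sp(10)).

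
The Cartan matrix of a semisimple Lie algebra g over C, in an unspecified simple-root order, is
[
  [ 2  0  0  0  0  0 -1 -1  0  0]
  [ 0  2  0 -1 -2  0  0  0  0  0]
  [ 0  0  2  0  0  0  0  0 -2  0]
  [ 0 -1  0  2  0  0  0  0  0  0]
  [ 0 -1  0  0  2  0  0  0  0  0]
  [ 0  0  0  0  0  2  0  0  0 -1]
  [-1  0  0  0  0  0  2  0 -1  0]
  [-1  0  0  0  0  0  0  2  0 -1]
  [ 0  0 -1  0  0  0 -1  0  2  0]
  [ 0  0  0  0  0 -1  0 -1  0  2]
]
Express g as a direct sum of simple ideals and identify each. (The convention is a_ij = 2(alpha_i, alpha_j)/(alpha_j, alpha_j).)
B_3 ⊕ C_7

The diagram associated to this matrix has two connected components: the simple roots {alpha_2, alpha_4, alpha_5} form a chain of 3 nodes with a double edge at one end; the terminal node there is the unique short simple root (B_3), and {alpha_1, alpha_3, alpha_6, alpha_7, alpha_8, alpha_9, alpha_10} form a chain of 7 nodes with a double edge at one end; the terminal node there is the unique long simple root (C_7). A semisimple Lie algebra decomposes uniquely as the direct sum of simple ideals, one per connected component of its Dynkin diagram, so g ≅ B_3 ⊕ C_7 (dimension 21 + 105 = 126).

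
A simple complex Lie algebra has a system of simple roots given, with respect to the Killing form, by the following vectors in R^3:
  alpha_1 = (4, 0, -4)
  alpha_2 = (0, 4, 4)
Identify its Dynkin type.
A_2

Compute the Cartan integers a_ij = 2(alpha_i, alpha_j)/(alpha_j, alpha_j); the resulting 2x2 Cartan matrix is
[[2, -1], [-1, 2]].
All simple roots have the same length, so the diagram is simply laced. The associated Dynkin diagram is a chain of 2 nodes with single edges (A_2), so the type is A_2 (the algebra sl(3)).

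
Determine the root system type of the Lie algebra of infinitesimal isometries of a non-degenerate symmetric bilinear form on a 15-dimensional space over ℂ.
B_7

This is so(15) with 15 odd, which has dimension 15(15-1)/2 = 105 and rank (15-1)/2 = 7. In the classification of classical Lie algebras, the orthogonal algebra so(2n+1) in an odd number of variables has type B_n; here n = 7, so the Dynkin diagram is a chain of 7 nodes with a double edge at one end; the terminal node there is the unique short simple root (B_7). Hence the type is B_7.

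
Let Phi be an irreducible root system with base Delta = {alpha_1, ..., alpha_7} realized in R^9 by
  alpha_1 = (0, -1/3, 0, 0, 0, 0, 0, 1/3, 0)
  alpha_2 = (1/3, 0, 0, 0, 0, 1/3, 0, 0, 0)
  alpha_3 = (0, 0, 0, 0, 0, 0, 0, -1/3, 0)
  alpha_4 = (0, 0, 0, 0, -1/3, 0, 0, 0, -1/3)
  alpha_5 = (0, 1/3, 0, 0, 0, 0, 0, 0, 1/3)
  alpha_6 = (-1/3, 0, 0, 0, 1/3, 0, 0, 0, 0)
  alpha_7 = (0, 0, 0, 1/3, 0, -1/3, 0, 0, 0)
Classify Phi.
Compute the Cartan integers a_ij = 2(alpha_i, alpha_j)/(alpha_j, alpha_j); the resulting 7x7 Cartan matrix is
[[2, 0, -2, 0, -1, 0, 0], [0, 2, 0, 0, 0, -1, -1], [-1, 0, 2, 0, 0, 0, 0], [0, 0, 0, 2, -1, -1, 0], [-1, 0, 0, -1, 2, 0, 0], [0, -1, 0, -1, 0, 2, 0], [0, -1, 0, 0, 0, 0, 2]].
The roots have two lengths (squared-length ratio 2:1); the short ones are alpha_{3}. The associated Dynkin diagram is a chain of 7 nodes with a double edge at one end; the terminal node there is the unique short simple root (B_7), so the type is B_7 (the algebra so(15)).

B7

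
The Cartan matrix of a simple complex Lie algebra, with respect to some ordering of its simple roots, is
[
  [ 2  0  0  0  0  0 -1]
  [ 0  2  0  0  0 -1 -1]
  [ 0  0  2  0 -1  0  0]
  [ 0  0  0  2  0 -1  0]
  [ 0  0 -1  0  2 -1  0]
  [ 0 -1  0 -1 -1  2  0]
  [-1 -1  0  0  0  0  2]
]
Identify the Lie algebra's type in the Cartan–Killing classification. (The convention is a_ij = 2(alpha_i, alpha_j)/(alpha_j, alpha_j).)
The matrix has rank 7 with 2's on the diagonal. Reading the off-diagonal entries as Dynkin edges (a single edge where a_ij = a_ji = -1; a double or triple edge where a_ij * a_ji = 2 or 3), the diagram is a chain of 6 nodes with one extra node attached to the third node from one end (E_7). One simple-root ordering that puts it in standard form is (alpha_3, alpha_4, alpha_5, alpha_6, alpha_2, alpha_7, alpha_1). So the algebra is type E_7.

E_7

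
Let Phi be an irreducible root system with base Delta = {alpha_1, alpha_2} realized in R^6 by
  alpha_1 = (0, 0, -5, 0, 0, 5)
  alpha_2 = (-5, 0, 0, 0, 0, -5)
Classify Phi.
type A_2

Compute the Cartan integers a_ij = 2(alpha_i, alpha_j)/(alpha_j, alpha_j); the resulting 2x2 Cartan matrix is
[[2, -1], [-1, 2]].
All simple roots have the same length, so the diagram is simply laced. The associated Dynkin diagram is a chain of 2 nodes with single edges (A_2), so the type is A_2 (the algebra sl(3)).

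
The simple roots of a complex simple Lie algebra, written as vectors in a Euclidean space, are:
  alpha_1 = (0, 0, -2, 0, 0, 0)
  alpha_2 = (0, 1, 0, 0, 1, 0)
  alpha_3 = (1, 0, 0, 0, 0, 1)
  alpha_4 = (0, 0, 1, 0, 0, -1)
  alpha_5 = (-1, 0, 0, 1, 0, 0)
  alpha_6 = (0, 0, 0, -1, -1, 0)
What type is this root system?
type C_6

Compute the Cartan integers a_ij = 2(alpha_i, alpha_j)/(alpha_j, alpha_j); the resulting 6x6 Cartan matrix is
[[2, 0, 0, -2, 0, 0], [0, 2, 0, 0, 0, -1], [0, 0, 2, -1, -1, 0], [-1, 0, -1, 2, 0, 0], [0, 0, -1, 0, 2, -1], [0, -1, 0, 0, -1, 2]].
The roots have two lengths (squared-length ratio 2:1); the short ones are alpha_{2,3,4,5,6}. The associated Dynkin diagram is a chain of 6 nodes with a double edge at one end; the terminal node there is the unique long simple root (C_6), so the type is C_6 (the algebra sp(12)).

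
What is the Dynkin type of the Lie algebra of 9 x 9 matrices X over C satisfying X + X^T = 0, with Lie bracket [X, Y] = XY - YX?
B_4

This is so(9) with 9 odd, which has dimension 9(9-1)/2 = 36 and rank (9-1)/2 = 4. In the classification of classical Lie algebras, the orthogonal algebra so(2n+1) in an odd number of variables has type B_n; here n = 4, so the Dynkin diagram is a chain of 4 nodes with a double edge at one end; the terminal node there is the unique short simple root (B_4). Hence the type is B_4.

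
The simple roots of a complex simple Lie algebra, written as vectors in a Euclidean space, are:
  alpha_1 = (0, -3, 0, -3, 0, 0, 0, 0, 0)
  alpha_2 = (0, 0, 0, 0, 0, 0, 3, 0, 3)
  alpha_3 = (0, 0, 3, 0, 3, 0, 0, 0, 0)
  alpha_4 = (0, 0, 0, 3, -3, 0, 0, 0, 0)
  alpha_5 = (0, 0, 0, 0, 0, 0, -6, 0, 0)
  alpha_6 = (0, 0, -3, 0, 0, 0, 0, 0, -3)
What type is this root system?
Compute the Cartan integers a_ij = 2(alpha_i, alpha_j)/(alpha_j, alpha_j); the resulting 6x6 Cartan matrix is
[[2, 0, 0, -1, 0, 0], [0, 2, 0, 0, -1, -1], [0, 0, 2, -1, 0, -1], [-1, 0, -1, 2, 0, 0], [0, -2, 0, 0, 2, 0], [0, -1, -1, 0, 0, 2]].
The roots have two lengths (squared-length ratio 2:1); the short ones are alpha_{1,2,3,4,6}. The associated Dynkin diagram is a chain of 6 nodes with a double edge at one end; the terminal node there is the unique long simple root (C_6), so the type is C_6 (the algebra sp(12)).

C_6 (sp(12))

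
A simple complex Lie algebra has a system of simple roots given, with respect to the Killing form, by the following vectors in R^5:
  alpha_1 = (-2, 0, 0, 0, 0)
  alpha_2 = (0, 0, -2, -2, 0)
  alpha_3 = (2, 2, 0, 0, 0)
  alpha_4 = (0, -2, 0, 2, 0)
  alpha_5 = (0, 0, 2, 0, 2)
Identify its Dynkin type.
Compute the Cartan integers a_ij = 2(alpha_i, alpha_j)/(alpha_j, alpha_j); the resulting 5x5 Cartan matrix is
[[2, 0, -1, 0, 0], [0, 2, 0, -1, -1], [-2, 0, 2, -1, 0], [0, -1, -1, 2, 0], [0, -1, 0, 0, 2]].
The roots have two lengths (squared-length ratio 2:1); the short ones are alpha_{1}. The associated Dynkin diagram is a chain of 5 nodes with a double edge at one end; the terminal node there is the unique short simple root (B_5), so the type is B_5 (the algebra so(11)).

type B_5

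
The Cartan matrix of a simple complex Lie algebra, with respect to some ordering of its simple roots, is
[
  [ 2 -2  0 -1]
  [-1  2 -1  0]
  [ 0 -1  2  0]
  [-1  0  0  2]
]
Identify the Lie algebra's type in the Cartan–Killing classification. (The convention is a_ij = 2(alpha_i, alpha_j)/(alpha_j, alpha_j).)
F_4

The matrix has rank 4 with 2's on the diagonal. Reading the off-diagonal entries as Dynkin edges (a single edge where a_ij = a_ji = -1; a double or triple edge where a_ij * a_ji = 2 or 3), the diagram is a chain of 4 nodes with a double edge between the middle two (F_4). One simple-root ordering that puts it in standard form is (alpha_4, alpha_1, alpha_2, alpha_3). So the algebra is type F_4.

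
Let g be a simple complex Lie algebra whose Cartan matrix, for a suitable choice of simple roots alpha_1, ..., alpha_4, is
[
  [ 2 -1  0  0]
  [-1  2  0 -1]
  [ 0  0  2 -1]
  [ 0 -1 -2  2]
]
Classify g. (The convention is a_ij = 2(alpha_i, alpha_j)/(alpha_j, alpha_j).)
type B_4

The matrix has rank 4 with 2's on the diagonal. Reading the off-diagonal entries as Dynkin edges (a single edge where a_ij = a_ji = -1; a double or triple edge where a_ij * a_ji = 2 or 3), the diagram is a chain of 4 nodes with a double edge at one end; the terminal node there is the unique short simple root (B_4). One simple-root ordering that puts it in standard form is (alpha_1, alpha_2, alpha_4, alpha_3). So the algebra is type B_4, i.e. so(9).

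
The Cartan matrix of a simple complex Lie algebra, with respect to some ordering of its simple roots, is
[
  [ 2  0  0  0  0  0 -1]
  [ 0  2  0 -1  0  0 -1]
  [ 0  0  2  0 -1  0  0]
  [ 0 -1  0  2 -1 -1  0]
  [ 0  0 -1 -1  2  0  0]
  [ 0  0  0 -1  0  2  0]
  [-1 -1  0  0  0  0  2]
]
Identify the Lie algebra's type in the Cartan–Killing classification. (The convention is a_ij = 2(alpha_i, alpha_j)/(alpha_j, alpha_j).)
E7

The matrix has rank 7 with 2's on the diagonal. Reading the off-diagonal entries as Dynkin edges (a single edge where a_ij = a_ji = -1; a double or triple edge where a_ij * a_ji = 2 or 3), the diagram is a chain of 6 nodes with one extra node attached to the third node from one end (E_7). One simple-root ordering that puts it in standard form is (alpha_3, alpha_6, alpha_5, alpha_4, alpha_2, alpha_7, alpha_1). So the algebra is type E_7.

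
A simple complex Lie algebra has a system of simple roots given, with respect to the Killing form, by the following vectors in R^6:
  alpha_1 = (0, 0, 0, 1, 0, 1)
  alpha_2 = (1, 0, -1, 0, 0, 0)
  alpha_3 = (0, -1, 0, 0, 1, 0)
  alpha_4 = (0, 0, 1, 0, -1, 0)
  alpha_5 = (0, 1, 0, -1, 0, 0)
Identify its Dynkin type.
Compute the Cartan integers a_ij = 2(alpha_i, alpha_j)/(alpha_j, alpha_j); the resulting 5x5 Cartan matrix is
[[2, 0, 0, 0, -1], [0, 2, 0, -1, 0], [0, 0, 2, -1, -1], [0, -1, -1, 2, 0], [-1, 0, -1, 0, 2]].
All simple roots have the same length, so the diagram is simply laced. The associated Dynkin diagram is a chain of 5 nodes with single edges (A_5), so the type is A_5 (the algebra sl(6)).

A_5 (sl(6))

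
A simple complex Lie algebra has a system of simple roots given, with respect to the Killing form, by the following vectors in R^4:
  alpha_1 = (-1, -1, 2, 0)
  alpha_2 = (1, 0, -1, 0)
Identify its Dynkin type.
Compute the Cartan integers a_ij = 2(alpha_i, alpha_j)/(alpha_j, alpha_j); the resulting 2x2 Cartan matrix is
[[2, -3], [-1, 2]].
The roots have two lengths (squared-length ratio 3:1); the short ones are alpha_{2}. The associated Dynkin diagram is two nodes joined by a triple edge (G_2), so the type is G_2.

G_2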